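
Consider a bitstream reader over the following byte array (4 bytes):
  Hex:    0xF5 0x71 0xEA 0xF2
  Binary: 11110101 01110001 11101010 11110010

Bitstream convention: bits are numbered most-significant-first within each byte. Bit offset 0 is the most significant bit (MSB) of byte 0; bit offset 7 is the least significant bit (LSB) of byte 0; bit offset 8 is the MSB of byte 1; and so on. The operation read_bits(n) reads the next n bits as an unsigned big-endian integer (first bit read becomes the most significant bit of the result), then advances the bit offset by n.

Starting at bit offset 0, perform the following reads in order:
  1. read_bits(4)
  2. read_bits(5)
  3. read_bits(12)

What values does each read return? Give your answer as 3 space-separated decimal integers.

Answer: 15 10 3645

Derivation:
Read 1: bits[0:4] width=4 -> value=15 (bin 1111); offset now 4 = byte 0 bit 4; 28 bits remain
Read 2: bits[4:9] width=5 -> value=10 (bin 01010); offset now 9 = byte 1 bit 1; 23 bits remain
Read 3: bits[9:21] width=12 -> value=3645 (bin 111000111101); offset now 21 = byte 2 bit 5; 11 bits remain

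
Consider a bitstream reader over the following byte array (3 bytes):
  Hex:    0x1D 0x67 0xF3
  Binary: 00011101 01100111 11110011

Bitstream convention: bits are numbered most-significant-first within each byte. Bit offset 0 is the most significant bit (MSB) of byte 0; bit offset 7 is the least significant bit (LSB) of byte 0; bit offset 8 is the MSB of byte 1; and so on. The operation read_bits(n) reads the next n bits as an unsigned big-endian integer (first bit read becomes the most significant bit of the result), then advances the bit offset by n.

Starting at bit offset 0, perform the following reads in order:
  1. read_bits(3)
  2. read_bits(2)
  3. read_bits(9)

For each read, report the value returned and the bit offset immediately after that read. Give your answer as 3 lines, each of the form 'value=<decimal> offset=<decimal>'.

Read 1: bits[0:3] width=3 -> value=0 (bin 000); offset now 3 = byte 0 bit 3; 21 bits remain
Read 2: bits[3:5] width=2 -> value=3 (bin 11); offset now 5 = byte 0 bit 5; 19 bits remain
Read 3: bits[5:14] width=9 -> value=345 (bin 101011001); offset now 14 = byte 1 bit 6; 10 bits remain

Answer: value=0 offset=3
value=3 offset=5
value=345 offset=14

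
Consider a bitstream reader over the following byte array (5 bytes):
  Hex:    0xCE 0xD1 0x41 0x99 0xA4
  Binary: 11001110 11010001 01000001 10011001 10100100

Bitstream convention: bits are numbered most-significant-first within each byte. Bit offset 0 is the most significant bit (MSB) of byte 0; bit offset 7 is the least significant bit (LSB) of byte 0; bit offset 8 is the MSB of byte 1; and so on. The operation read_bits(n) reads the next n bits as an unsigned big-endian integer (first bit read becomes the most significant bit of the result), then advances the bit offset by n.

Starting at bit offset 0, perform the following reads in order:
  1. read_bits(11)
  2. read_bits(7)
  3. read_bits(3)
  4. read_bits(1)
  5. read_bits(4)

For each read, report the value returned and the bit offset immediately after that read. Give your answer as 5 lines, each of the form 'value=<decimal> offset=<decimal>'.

Read 1: bits[0:11] width=11 -> value=1654 (bin 11001110110); offset now 11 = byte 1 bit 3; 29 bits remain
Read 2: bits[11:18] width=7 -> value=69 (bin 1000101); offset now 18 = byte 2 bit 2; 22 bits remain
Read 3: bits[18:21] width=3 -> value=0 (bin 000); offset now 21 = byte 2 bit 5; 19 bits remain
Read 4: bits[21:22] width=1 -> value=0 (bin 0); offset now 22 = byte 2 bit 6; 18 bits remain
Read 5: bits[22:26] width=4 -> value=6 (bin 0110); offset now 26 = byte 3 bit 2; 14 bits remain

Answer: value=1654 offset=11
value=69 offset=18
value=0 offset=21
value=0 offset=22
value=6 offset=26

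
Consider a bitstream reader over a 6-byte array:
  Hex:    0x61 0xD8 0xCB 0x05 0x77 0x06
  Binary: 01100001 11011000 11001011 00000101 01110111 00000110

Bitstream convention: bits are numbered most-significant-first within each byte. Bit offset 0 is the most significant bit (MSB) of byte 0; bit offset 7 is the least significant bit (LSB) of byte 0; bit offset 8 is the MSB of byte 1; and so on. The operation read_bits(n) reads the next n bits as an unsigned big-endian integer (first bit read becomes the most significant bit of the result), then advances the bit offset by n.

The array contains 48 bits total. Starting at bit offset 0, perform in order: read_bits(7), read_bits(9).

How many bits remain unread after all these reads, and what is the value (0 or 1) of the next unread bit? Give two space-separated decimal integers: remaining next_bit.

Read 1: bits[0:7] width=7 -> value=48 (bin 0110000); offset now 7 = byte 0 bit 7; 41 bits remain
Read 2: bits[7:16] width=9 -> value=472 (bin 111011000); offset now 16 = byte 2 bit 0; 32 bits remain

Answer: 32 1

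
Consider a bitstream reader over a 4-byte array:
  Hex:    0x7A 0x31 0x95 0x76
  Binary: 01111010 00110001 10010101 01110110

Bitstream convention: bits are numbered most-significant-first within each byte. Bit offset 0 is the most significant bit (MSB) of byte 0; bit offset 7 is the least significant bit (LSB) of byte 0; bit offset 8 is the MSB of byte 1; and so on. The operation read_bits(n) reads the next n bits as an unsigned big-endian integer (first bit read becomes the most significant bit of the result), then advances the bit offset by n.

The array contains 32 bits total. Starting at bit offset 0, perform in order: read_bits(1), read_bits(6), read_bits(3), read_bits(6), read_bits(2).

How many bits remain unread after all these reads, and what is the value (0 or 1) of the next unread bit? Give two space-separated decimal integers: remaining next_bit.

Answer: 14 0

Derivation:
Read 1: bits[0:1] width=1 -> value=0 (bin 0); offset now 1 = byte 0 bit 1; 31 bits remain
Read 2: bits[1:7] width=6 -> value=61 (bin 111101); offset now 7 = byte 0 bit 7; 25 bits remain
Read 3: bits[7:10] width=3 -> value=0 (bin 000); offset now 10 = byte 1 bit 2; 22 bits remain
Read 4: bits[10:16] width=6 -> value=49 (bin 110001); offset now 16 = byte 2 bit 0; 16 bits remain
Read 5: bits[16:18] width=2 -> value=2 (bin 10); offset now 18 = byte 2 bit 2; 14 bits remain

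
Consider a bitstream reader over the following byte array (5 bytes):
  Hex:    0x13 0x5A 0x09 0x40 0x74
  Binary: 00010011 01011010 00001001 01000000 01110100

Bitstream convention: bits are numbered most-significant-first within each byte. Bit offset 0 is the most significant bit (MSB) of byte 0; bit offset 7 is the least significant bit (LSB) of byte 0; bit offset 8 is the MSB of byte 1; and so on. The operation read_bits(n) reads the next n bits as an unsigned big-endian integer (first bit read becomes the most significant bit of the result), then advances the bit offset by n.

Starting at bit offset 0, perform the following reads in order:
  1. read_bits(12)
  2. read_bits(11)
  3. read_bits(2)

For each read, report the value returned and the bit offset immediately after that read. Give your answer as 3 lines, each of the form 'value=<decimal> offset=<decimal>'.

Answer: value=309 offset=12
value=1284 offset=23
value=2 offset=25

Derivation:
Read 1: bits[0:12] width=12 -> value=309 (bin 000100110101); offset now 12 = byte 1 bit 4; 28 bits remain
Read 2: bits[12:23] width=11 -> value=1284 (bin 10100000100); offset now 23 = byte 2 bit 7; 17 bits remain
Read 3: bits[23:25] width=2 -> value=2 (bin 10); offset now 25 = byte 3 bit 1; 15 bits remain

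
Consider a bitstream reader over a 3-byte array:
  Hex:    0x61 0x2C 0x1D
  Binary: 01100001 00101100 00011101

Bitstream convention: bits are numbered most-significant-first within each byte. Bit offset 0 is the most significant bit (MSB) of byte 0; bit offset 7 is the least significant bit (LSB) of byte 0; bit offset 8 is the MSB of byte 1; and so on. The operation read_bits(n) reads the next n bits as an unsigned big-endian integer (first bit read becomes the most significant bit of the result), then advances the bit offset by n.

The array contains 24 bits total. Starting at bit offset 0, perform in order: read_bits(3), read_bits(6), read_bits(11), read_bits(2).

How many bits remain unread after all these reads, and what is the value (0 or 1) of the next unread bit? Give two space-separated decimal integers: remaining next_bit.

Read 1: bits[0:3] width=3 -> value=3 (bin 011); offset now 3 = byte 0 bit 3; 21 bits remain
Read 2: bits[3:9] width=6 -> value=2 (bin 000010); offset now 9 = byte 1 bit 1; 15 bits remain
Read 3: bits[9:20] width=11 -> value=705 (bin 01011000001); offset now 20 = byte 2 bit 4; 4 bits remain
Read 4: bits[20:22] width=2 -> value=3 (bin 11); offset now 22 = byte 2 bit 6; 2 bits remain

Answer: 2 0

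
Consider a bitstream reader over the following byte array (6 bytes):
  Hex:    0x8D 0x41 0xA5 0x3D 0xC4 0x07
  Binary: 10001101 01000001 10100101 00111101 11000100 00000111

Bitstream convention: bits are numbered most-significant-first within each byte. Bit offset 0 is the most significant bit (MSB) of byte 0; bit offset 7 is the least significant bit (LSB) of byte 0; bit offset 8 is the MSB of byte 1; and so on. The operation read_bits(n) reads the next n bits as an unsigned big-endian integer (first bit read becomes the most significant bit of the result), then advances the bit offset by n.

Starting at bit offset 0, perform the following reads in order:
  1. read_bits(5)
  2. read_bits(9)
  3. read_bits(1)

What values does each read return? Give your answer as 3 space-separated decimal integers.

Read 1: bits[0:5] width=5 -> value=17 (bin 10001); offset now 5 = byte 0 bit 5; 43 bits remain
Read 2: bits[5:14] width=9 -> value=336 (bin 101010000); offset now 14 = byte 1 bit 6; 34 bits remain
Read 3: bits[14:15] width=1 -> value=0 (bin 0); offset now 15 = byte 1 bit 7; 33 bits remain

Answer: 17 336 0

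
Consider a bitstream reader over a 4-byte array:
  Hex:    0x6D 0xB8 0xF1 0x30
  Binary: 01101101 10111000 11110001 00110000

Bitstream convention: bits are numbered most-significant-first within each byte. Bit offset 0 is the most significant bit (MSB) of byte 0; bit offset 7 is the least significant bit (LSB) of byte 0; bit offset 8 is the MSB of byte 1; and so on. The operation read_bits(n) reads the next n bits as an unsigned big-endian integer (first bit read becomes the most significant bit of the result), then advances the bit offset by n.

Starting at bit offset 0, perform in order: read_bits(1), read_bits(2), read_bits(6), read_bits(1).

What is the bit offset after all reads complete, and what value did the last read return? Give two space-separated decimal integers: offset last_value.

Read 1: bits[0:1] width=1 -> value=0 (bin 0); offset now 1 = byte 0 bit 1; 31 bits remain
Read 2: bits[1:3] width=2 -> value=3 (bin 11); offset now 3 = byte 0 bit 3; 29 bits remain
Read 3: bits[3:9] width=6 -> value=27 (bin 011011); offset now 9 = byte 1 bit 1; 23 bits remain
Read 4: bits[9:10] width=1 -> value=0 (bin 0); offset now 10 = byte 1 bit 2; 22 bits remain

Answer: 10 0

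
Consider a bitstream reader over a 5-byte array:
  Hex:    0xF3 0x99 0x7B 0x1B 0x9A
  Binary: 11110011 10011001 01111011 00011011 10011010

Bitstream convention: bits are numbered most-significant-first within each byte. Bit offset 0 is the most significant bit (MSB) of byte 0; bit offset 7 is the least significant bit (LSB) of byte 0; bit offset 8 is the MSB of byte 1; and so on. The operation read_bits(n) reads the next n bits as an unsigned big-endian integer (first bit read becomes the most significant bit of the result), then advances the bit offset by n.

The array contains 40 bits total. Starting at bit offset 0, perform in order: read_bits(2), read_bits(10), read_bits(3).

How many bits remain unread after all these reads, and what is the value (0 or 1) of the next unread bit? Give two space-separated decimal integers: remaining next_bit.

Read 1: bits[0:2] width=2 -> value=3 (bin 11); offset now 2 = byte 0 bit 2; 38 bits remain
Read 2: bits[2:12] width=10 -> value=825 (bin 1100111001); offset now 12 = byte 1 bit 4; 28 bits remain
Read 3: bits[12:15] width=3 -> value=4 (bin 100); offset now 15 = byte 1 bit 7; 25 bits remain

Answer: 25 1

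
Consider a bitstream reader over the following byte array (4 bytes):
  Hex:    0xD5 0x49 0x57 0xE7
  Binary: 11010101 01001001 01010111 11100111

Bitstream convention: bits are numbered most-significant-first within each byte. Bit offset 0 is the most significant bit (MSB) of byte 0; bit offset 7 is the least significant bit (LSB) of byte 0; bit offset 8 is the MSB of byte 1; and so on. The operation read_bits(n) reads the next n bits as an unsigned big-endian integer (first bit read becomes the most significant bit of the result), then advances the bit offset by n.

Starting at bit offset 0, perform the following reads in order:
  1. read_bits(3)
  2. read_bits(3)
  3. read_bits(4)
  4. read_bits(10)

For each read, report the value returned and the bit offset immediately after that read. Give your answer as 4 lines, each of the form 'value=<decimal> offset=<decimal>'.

Read 1: bits[0:3] width=3 -> value=6 (bin 110); offset now 3 = byte 0 bit 3; 29 bits remain
Read 2: bits[3:6] width=3 -> value=5 (bin 101); offset now 6 = byte 0 bit 6; 26 bits remain
Read 3: bits[6:10] width=4 -> value=5 (bin 0101); offset now 10 = byte 1 bit 2; 22 bits remain
Read 4: bits[10:20] width=10 -> value=149 (bin 0010010101); offset now 20 = byte 2 bit 4; 12 bits remain

Answer: value=6 offset=3
value=5 offset=6
value=5 offset=10
value=149 offset=20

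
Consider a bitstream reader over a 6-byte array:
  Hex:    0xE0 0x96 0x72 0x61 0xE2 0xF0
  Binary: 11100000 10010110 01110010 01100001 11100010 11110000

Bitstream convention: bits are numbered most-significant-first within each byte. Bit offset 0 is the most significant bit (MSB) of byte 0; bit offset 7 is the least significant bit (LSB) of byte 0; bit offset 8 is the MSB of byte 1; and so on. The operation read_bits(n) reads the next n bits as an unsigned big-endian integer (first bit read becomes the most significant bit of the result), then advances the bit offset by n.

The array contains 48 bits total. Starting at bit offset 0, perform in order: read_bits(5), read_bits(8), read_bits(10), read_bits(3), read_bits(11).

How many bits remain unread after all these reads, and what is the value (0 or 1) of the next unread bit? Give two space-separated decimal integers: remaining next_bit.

Read 1: bits[0:5] width=5 -> value=28 (bin 11100); offset now 5 = byte 0 bit 5; 43 bits remain
Read 2: bits[5:13] width=8 -> value=18 (bin 00010010); offset now 13 = byte 1 bit 5; 35 bits remain
Read 3: bits[13:23] width=10 -> value=825 (bin 1100111001); offset now 23 = byte 2 bit 7; 25 bits remain
Read 4: bits[23:26] width=3 -> value=1 (bin 001); offset now 26 = byte 3 bit 2; 22 bits remain
Read 5: bits[26:37] width=11 -> value=1084 (bin 10000111100); offset now 37 = byte 4 bit 5; 11 bits remain

Answer: 11 0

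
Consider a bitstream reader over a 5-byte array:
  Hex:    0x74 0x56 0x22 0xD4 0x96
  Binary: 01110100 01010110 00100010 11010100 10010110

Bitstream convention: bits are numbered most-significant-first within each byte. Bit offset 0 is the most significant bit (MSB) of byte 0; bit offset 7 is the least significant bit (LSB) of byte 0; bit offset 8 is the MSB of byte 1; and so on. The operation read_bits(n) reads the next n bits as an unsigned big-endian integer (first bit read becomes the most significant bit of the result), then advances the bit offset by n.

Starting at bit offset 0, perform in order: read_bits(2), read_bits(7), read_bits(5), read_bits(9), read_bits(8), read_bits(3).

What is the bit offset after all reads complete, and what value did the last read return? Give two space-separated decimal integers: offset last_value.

Answer: 34 2

Derivation:
Read 1: bits[0:2] width=2 -> value=1 (bin 01); offset now 2 = byte 0 bit 2; 38 bits remain
Read 2: bits[2:9] width=7 -> value=104 (bin 1101000); offset now 9 = byte 1 bit 1; 31 bits remain
Read 3: bits[9:14] width=5 -> value=21 (bin 10101); offset now 14 = byte 1 bit 6; 26 bits remain
Read 4: bits[14:23] width=9 -> value=273 (bin 100010001); offset now 23 = byte 2 bit 7; 17 bits remain
Read 5: bits[23:31] width=8 -> value=106 (bin 01101010); offset now 31 = byte 3 bit 7; 9 bits remain
Read 6: bits[31:34] width=3 -> value=2 (bin 010); offset now 34 = byte 4 bit 2; 6 bits remain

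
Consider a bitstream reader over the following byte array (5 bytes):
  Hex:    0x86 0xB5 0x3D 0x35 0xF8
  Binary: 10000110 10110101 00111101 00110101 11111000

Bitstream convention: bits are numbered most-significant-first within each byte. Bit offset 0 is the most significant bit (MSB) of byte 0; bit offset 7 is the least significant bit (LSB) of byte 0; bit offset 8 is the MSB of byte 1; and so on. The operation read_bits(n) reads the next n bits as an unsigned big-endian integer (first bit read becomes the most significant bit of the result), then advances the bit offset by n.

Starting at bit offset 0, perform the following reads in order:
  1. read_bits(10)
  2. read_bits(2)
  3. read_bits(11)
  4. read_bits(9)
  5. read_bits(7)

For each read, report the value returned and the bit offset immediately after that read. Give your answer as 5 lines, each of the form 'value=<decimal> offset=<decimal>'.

Read 1: bits[0:10] width=10 -> value=538 (bin 1000011010); offset now 10 = byte 1 bit 2; 30 bits remain
Read 2: bits[10:12] width=2 -> value=3 (bin 11); offset now 12 = byte 1 bit 4; 28 bits remain
Read 3: bits[12:23] width=11 -> value=670 (bin 01010011110); offset now 23 = byte 2 bit 7; 17 bits remain
Read 4: bits[23:32] width=9 -> value=309 (bin 100110101); offset now 32 = byte 4 bit 0; 8 bits remain
Read 5: bits[32:39] width=7 -> value=124 (bin 1111100); offset now 39 = byte 4 bit 7; 1 bits remain

Answer: value=538 offset=10
value=3 offset=12
value=670 offset=23
value=309 offset=32
value=124 offset=39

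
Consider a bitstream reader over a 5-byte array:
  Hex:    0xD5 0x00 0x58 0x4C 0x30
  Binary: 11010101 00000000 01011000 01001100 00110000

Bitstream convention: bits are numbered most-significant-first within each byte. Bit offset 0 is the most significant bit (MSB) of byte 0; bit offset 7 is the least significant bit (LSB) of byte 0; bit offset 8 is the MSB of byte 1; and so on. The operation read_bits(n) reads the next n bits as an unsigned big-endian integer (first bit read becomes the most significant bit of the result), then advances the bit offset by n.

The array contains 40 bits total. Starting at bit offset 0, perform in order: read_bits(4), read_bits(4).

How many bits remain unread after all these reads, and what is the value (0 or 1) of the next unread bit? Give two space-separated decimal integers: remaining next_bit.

Answer: 32 0

Derivation:
Read 1: bits[0:4] width=4 -> value=13 (bin 1101); offset now 4 = byte 0 bit 4; 36 bits remain
Read 2: bits[4:8] width=4 -> value=5 (bin 0101); offset now 8 = byte 1 bit 0; 32 bits remain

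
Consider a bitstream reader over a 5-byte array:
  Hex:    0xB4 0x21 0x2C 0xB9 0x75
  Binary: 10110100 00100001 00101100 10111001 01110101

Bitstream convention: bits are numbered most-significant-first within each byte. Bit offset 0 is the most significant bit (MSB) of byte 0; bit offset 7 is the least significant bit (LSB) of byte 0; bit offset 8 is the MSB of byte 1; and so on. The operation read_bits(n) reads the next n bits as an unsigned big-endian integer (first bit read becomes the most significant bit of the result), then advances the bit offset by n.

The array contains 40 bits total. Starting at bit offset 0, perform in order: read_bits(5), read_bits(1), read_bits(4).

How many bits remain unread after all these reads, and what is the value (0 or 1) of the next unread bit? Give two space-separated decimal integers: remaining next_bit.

Answer: 30 1

Derivation:
Read 1: bits[0:5] width=5 -> value=22 (bin 10110); offset now 5 = byte 0 bit 5; 35 bits remain
Read 2: bits[5:6] width=1 -> value=1 (bin 1); offset now 6 = byte 0 bit 6; 34 bits remain
Read 3: bits[6:10] width=4 -> value=0 (bin 0000); offset now 10 = byte 1 bit 2; 30 bits remain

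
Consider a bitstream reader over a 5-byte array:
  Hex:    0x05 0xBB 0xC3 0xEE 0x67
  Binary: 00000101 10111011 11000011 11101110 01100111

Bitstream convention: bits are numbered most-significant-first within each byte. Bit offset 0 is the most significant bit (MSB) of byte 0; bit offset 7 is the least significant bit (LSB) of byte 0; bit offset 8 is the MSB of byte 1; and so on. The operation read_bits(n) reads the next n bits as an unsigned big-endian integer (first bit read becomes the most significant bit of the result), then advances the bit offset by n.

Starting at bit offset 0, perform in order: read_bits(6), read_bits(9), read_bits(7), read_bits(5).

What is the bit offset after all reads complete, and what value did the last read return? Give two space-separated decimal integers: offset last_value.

Read 1: bits[0:6] width=6 -> value=1 (bin 000001); offset now 6 = byte 0 bit 6; 34 bits remain
Read 2: bits[6:15] width=9 -> value=221 (bin 011011101); offset now 15 = byte 1 bit 7; 25 bits remain
Read 3: bits[15:22] width=7 -> value=112 (bin 1110000); offset now 22 = byte 2 bit 6; 18 bits remain
Read 4: bits[22:27] width=5 -> value=31 (bin 11111); offset now 27 = byte 3 bit 3; 13 bits remain

Answer: 27 31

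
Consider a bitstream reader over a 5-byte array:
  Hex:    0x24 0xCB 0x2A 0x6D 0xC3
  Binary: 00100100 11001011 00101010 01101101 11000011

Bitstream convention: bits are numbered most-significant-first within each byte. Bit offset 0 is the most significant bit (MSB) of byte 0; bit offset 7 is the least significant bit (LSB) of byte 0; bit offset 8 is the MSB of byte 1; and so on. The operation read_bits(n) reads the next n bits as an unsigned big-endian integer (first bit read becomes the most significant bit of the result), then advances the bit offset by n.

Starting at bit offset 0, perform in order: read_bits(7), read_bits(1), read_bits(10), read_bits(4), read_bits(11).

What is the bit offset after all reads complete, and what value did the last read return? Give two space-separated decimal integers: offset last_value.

Answer: 33 1243

Derivation:
Read 1: bits[0:7] width=7 -> value=18 (bin 0010010); offset now 7 = byte 0 bit 7; 33 bits remain
Read 2: bits[7:8] width=1 -> value=0 (bin 0); offset now 8 = byte 1 bit 0; 32 bits remain
Read 3: bits[8:18] width=10 -> value=812 (bin 1100101100); offset now 18 = byte 2 bit 2; 22 bits remain
Read 4: bits[18:22] width=4 -> value=10 (bin 1010); offset now 22 = byte 2 bit 6; 18 bits remain
Read 5: bits[22:33] width=11 -> value=1243 (bin 10011011011); offset now 33 = byte 4 bit 1; 7 bits remain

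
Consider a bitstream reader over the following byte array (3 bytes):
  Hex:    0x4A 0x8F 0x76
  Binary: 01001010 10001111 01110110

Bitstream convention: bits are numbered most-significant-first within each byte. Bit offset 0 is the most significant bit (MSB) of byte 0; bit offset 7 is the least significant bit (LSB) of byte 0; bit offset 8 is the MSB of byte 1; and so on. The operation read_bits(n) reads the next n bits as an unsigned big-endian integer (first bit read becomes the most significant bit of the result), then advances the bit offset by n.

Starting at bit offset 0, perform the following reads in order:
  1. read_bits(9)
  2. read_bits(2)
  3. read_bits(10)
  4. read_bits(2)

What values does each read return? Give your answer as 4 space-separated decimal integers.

Answer: 149 0 494 3

Derivation:
Read 1: bits[0:9] width=9 -> value=149 (bin 010010101); offset now 9 = byte 1 bit 1; 15 bits remain
Read 2: bits[9:11] width=2 -> value=0 (bin 00); offset now 11 = byte 1 bit 3; 13 bits remain
Read 3: bits[11:21] width=10 -> value=494 (bin 0111101110); offset now 21 = byte 2 bit 5; 3 bits remain
Read 4: bits[21:23] width=2 -> value=3 (bin 11); offset now 23 = byte 2 bit 7; 1 bits remain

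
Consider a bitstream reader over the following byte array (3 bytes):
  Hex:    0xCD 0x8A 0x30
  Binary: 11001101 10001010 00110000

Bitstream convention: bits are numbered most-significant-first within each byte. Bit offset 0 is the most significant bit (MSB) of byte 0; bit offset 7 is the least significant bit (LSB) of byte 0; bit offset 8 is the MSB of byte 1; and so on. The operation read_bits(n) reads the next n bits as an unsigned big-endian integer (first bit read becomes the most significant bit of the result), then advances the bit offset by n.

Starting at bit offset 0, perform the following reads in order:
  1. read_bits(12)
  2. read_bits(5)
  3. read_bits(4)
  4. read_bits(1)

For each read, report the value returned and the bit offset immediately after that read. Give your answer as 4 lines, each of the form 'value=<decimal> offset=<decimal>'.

Answer: value=3288 offset=12
value=20 offset=17
value=6 offset=21
value=0 offset=22

Derivation:
Read 1: bits[0:12] width=12 -> value=3288 (bin 110011011000); offset now 12 = byte 1 bit 4; 12 bits remain
Read 2: bits[12:17] width=5 -> value=20 (bin 10100); offset now 17 = byte 2 bit 1; 7 bits remain
Read 3: bits[17:21] width=4 -> value=6 (bin 0110); offset now 21 = byte 2 bit 5; 3 bits remain
Read 4: bits[21:22] width=1 -> value=0 (bin 0); offset now 22 = byte 2 bit 6; 2 bits remain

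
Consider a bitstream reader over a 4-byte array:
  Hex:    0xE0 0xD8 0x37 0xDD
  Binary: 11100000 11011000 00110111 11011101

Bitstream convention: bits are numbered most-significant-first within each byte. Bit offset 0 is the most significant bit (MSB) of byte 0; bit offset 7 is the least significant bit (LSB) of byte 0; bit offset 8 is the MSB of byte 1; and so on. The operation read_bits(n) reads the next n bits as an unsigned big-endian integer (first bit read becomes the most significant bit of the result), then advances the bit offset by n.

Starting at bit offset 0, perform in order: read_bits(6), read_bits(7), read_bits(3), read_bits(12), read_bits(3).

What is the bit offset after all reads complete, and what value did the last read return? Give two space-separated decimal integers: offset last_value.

Answer: 31 6

Derivation:
Read 1: bits[0:6] width=6 -> value=56 (bin 111000); offset now 6 = byte 0 bit 6; 26 bits remain
Read 2: bits[6:13] width=7 -> value=27 (bin 0011011); offset now 13 = byte 1 bit 5; 19 bits remain
Read 3: bits[13:16] width=3 -> value=0 (bin 000); offset now 16 = byte 2 bit 0; 16 bits remain
Read 4: bits[16:28] width=12 -> value=893 (bin 001101111101); offset now 28 = byte 3 bit 4; 4 bits remain
Read 5: bits[28:31] width=3 -> value=6 (bin 110); offset now 31 = byte 3 bit 7; 1 bits remain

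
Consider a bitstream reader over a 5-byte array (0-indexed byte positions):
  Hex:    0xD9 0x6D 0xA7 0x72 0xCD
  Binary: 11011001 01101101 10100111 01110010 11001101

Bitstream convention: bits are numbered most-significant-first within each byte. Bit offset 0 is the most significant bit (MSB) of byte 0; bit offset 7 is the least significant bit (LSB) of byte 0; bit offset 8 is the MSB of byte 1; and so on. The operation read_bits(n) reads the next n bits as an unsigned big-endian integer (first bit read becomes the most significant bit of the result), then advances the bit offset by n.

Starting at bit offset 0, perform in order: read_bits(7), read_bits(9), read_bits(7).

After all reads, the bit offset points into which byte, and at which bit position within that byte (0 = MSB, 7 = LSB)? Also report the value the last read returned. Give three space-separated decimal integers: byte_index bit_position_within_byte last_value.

Read 1: bits[0:7] width=7 -> value=108 (bin 1101100); offset now 7 = byte 0 bit 7; 33 bits remain
Read 2: bits[7:16] width=9 -> value=365 (bin 101101101); offset now 16 = byte 2 bit 0; 24 bits remain
Read 3: bits[16:23] width=7 -> value=83 (bin 1010011); offset now 23 = byte 2 bit 7; 17 bits remain

Answer: 2 7 83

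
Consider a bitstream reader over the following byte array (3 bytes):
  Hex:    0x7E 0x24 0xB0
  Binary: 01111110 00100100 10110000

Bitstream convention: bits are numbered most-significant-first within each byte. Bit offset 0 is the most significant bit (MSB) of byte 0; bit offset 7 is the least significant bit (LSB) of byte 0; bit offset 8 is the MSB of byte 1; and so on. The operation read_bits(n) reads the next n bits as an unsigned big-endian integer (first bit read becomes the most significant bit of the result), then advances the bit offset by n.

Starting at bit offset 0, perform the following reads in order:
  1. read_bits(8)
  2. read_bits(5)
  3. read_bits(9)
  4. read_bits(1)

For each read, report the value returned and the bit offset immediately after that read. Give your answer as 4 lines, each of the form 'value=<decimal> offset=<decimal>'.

Read 1: bits[0:8] width=8 -> value=126 (bin 01111110); offset now 8 = byte 1 bit 0; 16 bits remain
Read 2: bits[8:13] width=5 -> value=4 (bin 00100); offset now 13 = byte 1 bit 5; 11 bits remain
Read 3: bits[13:22] width=9 -> value=300 (bin 100101100); offset now 22 = byte 2 bit 6; 2 bits remain
Read 4: bits[22:23] width=1 -> value=0 (bin 0); offset now 23 = byte 2 bit 7; 1 bits remain

Answer: value=126 offset=8
value=4 offset=13
value=300 offset=22
value=0 offset=23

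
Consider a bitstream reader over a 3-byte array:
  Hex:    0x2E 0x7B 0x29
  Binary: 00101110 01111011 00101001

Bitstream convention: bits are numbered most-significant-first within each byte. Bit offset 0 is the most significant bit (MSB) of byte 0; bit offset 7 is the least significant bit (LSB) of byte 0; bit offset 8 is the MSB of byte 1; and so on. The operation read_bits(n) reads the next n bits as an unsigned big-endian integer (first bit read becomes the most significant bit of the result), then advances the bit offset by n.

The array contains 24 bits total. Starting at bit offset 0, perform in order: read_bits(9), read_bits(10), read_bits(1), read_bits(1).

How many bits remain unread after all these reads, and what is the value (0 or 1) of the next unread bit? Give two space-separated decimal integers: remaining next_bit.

Answer: 3 0

Derivation:
Read 1: bits[0:9] width=9 -> value=92 (bin 001011100); offset now 9 = byte 1 bit 1; 15 bits remain
Read 2: bits[9:19] width=10 -> value=985 (bin 1111011001); offset now 19 = byte 2 bit 3; 5 bits remain
Read 3: bits[19:20] width=1 -> value=0 (bin 0); offset now 20 = byte 2 bit 4; 4 bits remain
Read 4: bits[20:21] width=1 -> value=1 (bin 1); offset now 21 = byte 2 bit 5; 3 bits remain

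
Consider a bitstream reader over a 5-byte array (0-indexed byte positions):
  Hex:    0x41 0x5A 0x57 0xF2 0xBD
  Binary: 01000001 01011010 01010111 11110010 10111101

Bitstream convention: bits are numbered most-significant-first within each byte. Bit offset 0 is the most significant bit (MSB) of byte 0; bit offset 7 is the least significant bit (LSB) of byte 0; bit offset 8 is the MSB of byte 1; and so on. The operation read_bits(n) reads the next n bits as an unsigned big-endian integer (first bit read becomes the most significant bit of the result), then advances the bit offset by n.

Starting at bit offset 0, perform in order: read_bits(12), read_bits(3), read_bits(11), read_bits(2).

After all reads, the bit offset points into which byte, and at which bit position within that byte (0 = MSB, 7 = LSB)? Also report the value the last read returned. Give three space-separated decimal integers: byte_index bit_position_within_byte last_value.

Read 1: bits[0:12] width=12 -> value=1045 (bin 010000010101); offset now 12 = byte 1 bit 4; 28 bits remain
Read 2: bits[12:15] width=3 -> value=5 (bin 101); offset now 15 = byte 1 bit 7; 25 bits remain
Read 3: bits[15:26] width=11 -> value=351 (bin 00101011111); offset now 26 = byte 3 bit 2; 14 bits remain
Read 4: bits[26:28] width=2 -> value=3 (bin 11); offset now 28 = byte 3 bit 4; 12 bits remain

Answer: 3 4 3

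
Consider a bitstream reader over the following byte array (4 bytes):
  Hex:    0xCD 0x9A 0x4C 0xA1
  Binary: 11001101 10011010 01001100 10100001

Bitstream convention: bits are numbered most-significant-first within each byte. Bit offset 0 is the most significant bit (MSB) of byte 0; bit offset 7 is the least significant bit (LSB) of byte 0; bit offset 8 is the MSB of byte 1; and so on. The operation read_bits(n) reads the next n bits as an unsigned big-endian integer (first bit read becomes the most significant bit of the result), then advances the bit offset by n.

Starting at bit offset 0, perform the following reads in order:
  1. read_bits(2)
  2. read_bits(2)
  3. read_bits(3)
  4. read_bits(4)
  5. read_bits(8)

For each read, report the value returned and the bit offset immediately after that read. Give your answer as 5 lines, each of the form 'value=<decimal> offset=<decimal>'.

Read 1: bits[0:2] width=2 -> value=3 (bin 11); offset now 2 = byte 0 bit 2; 30 bits remain
Read 2: bits[2:4] width=2 -> value=0 (bin 00); offset now 4 = byte 0 bit 4; 28 bits remain
Read 3: bits[4:7] width=3 -> value=6 (bin 110); offset now 7 = byte 0 bit 7; 25 bits remain
Read 4: bits[7:11] width=4 -> value=12 (bin 1100); offset now 11 = byte 1 bit 3; 21 bits remain
Read 5: bits[11:19] width=8 -> value=210 (bin 11010010); offset now 19 = byte 2 bit 3; 13 bits remain

Answer: value=3 offset=2
value=0 offset=4
value=6 offset=7
value=12 offset=11
value=210 offset=19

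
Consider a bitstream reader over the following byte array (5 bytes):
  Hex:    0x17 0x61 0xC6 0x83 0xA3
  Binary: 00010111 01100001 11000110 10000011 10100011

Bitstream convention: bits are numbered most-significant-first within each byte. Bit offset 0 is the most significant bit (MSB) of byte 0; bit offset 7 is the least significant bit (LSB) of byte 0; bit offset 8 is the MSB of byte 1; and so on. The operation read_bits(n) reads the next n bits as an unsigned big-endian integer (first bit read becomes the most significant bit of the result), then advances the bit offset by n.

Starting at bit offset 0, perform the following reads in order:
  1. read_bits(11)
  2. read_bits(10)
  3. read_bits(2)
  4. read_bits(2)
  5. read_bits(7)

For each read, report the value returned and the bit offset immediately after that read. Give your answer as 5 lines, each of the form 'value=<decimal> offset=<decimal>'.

Read 1: bits[0:11] width=11 -> value=187 (bin 00010111011); offset now 11 = byte 1 bit 3; 29 bits remain
Read 2: bits[11:21] width=10 -> value=56 (bin 0000111000); offset now 21 = byte 2 bit 5; 19 bits remain
Read 3: bits[21:23] width=2 -> value=3 (bin 11); offset now 23 = byte 2 bit 7; 17 bits remain
Read 4: bits[23:25] width=2 -> value=1 (bin 01); offset now 25 = byte 3 bit 1; 15 bits remain
Read 5: bits[25:32] width=7 -> value=3 (bin 0000011); offset now 32 = byte 4 bit 0; 8 bits remain

Answer: value=187 offset=11
value=56 offset=21
value=3 offset=23
value=1 offset=25
value=3 offset=32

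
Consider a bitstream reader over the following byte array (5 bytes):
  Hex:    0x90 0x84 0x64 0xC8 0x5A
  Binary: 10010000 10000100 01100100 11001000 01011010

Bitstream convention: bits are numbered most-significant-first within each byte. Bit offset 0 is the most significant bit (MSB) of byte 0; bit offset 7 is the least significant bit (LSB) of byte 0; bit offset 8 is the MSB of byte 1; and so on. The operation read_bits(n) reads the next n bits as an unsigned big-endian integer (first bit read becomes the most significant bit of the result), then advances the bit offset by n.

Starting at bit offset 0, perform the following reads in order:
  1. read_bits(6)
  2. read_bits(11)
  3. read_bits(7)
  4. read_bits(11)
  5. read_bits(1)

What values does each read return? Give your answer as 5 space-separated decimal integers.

Read 1: bits[0:6] width=6 -> value=36 (bin 100100); offset now 6 = byte 0 bit 6; 34 bits remain
Read 2: bits[6:17] width=11 -> value=264 (bin 00100001000); offset now 17 = byte 2 bit 1; 23 bits remain
Read 3: bits[17:24] width=7 -> value=100 (bin 1100100); offset now 24 = byte 3 bit 0; 16 bits remain
Read 4: bits[24:35] width=11 -> value=1602 (bin 11001000010); offset now 35 = byte 4 bit 3; 5 bits remain
Read 5: bits[35:36] width=1 -> value=1 (bin 1); offset now 36 = byte 4 bit 4; 4 bits remain

Answer: 36 264 100 1602 1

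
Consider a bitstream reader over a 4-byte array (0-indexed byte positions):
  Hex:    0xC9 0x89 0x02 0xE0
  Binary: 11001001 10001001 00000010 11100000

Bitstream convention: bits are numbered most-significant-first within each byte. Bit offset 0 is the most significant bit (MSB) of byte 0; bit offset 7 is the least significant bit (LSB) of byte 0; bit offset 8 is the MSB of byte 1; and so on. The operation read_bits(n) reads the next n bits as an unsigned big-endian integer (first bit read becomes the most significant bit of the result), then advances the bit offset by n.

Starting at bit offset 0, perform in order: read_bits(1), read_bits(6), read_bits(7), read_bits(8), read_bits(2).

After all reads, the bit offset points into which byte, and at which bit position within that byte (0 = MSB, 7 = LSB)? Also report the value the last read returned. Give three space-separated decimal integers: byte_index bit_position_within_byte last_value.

Read 1: bits[0:1] width=1 -> value=1 (bin 1); offset now 1 = byte 0 bit 1; 31 bits remain
Read 2: bits[1:7] width=6 -> value=36 (bin 100100); offset now 7 = byte 0 bit 7; 25 bits remain
Read 3: bits[7:14] width=7 -> value=98 (bin 1100010); offset now 14 = byte 1 bit 6; 18 bits remain
Read 4: bits[14:22] width=8 -> value=64 (bin 01000000); offset now 22 = byte 2 bit 6; 10 bits remain
Read 5: bits[22:24] width=2 -> value=2 (bin 10); offset now 24 = byte 3 bit 0; 8 bits remain

Answer: 3 0 2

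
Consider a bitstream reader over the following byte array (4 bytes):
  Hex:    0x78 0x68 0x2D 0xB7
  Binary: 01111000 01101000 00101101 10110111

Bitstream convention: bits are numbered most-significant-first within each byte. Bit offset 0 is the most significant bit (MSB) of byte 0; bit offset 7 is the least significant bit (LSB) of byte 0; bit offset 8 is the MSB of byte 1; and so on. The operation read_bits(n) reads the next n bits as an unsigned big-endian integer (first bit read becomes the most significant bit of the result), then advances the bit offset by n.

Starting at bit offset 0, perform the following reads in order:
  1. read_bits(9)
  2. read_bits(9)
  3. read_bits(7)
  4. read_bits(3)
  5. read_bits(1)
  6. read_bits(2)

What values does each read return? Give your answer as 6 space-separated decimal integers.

Answer: 240 416 91 3 0 3

Derivation:
Read 1: bits[0:9] width=9 -> value=240 (bin 011110000); offset now 9 = byte 1 bit 1; 23 bits remain
Read 2: bits[9:18] width=9 -> value=416 (bin 110100000); offset now 18 = byte 2 bit 2; 14 bits remain
Read 3: bits[18:25] width=7 -> value=91 (bin 1011011); offset now 25 = byte 3 bit 1; 7 bits remain
Read 4: bits[25:28] width=3 -> value=3 (bin 011); offset now 28 = byte 3 bit 4; 4 bits remain
Read 5: bits[28:29] width=1 -> value=0 (bin 0); offset now 29 = byte 3 bit 5; 3 bits remain
Read 6: bits[29:31] width=2 -> value=3 (bin 11); offset now 31 = byte 3 bit 7; 1 bits remain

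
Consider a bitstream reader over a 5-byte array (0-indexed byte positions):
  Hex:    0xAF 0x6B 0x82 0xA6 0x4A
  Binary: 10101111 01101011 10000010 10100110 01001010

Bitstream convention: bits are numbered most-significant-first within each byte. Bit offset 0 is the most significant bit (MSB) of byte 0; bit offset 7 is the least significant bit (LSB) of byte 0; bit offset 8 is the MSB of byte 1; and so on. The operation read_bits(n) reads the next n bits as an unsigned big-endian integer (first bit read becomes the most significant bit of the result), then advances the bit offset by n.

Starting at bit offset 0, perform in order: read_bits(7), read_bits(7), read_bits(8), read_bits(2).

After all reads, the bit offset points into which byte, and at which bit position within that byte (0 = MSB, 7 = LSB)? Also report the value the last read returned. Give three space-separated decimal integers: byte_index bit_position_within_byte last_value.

Read 1: bits[0:7] width=7 -> value=87 (bin 1010111); offset now 7 = byte 0 bit 7; 33 bits remain
Read 2: bits[7:14] width=7 -> value=90 (bin 1011010); offset now 14 = byte 1 bit 6; 26 bits remain
Read 3: bits[14:22] width=8 -> value=224 (bin 11100000); offset now 22 = byte 2 bit 6; 18 bits remain
Read 4: bits[22:24] width=2 -> value=2 (bin 10); offset now 24 = byte 3 bit 0; 16 bits remain

Answer: 3 0 2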